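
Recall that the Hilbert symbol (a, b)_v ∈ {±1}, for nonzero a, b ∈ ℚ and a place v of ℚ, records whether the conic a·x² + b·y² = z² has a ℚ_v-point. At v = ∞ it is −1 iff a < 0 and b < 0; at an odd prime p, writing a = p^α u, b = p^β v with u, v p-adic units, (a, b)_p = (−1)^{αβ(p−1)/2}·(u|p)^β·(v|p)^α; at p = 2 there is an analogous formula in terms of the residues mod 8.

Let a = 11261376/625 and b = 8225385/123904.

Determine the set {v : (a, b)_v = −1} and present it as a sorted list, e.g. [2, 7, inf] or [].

[7, 31]

Mod squares: a ≡ 399, b ≡ 465. Check v ∈ {∞, 2, 3, 5, 7, 11, 19, 31}.
v=∞: 399 > 0 and 465 > 0  ⇒  (a,b)_∞ = +1.
v=5: a=5^-4·(≡1), b=5^1·(≡3) mod 5; (1|5)=+1, (3|5)=-1; (−1)^{-4·1·2}·(+1)^1·(-1)^-4 = +1.
v=2: v_2(a)=6, v_2(b)=-10; units ≡ 7, 1 (mod 8); ε·ε+αω+βω = 1·0+6·0+-10·0 ≡ 0  ⇒  (a,b)_2 = +1.
v=7: a=7^3·(≡1), b=7^2·(≡3) mod 7; (1|7)=+1, (3|7)=-1; (−1)^{3·2·3}·(+1)^2·(-1)^3 = -1.
v=3: a=3^3·(≡1), b=3^1·(≡2) mod 3; (1|3)=+1, (2|3)=-1; (−1)^{3·1·1}·(+1)^1·(-1)^3 = +1.
v=11: a=11^0·(≡3), b=11^-2·(≡3) mod 11; (3|11)=+1, (3|11)=+1; (−1)^{0·-2·5}·(+1)^-2·(+1)^0 = +1.
v=19: a=19^1·(≡10), b=19^2·(≡16) mod 19; (10|19)=-1, (16|19)=+1; (−1)^{1·2·9}·(-1)^2·(+1)^1 = +1.
v=31: a=31^0·(≡26), b=31^1·(≡29) mod 31; (26|31)=-1, (29|31)=-1; (−1)^{0·1·15}·(-1)^1·(-1)^0 = -1.
Ram(399, 465) = {7, 31}; no ℚ_7-point on the conic.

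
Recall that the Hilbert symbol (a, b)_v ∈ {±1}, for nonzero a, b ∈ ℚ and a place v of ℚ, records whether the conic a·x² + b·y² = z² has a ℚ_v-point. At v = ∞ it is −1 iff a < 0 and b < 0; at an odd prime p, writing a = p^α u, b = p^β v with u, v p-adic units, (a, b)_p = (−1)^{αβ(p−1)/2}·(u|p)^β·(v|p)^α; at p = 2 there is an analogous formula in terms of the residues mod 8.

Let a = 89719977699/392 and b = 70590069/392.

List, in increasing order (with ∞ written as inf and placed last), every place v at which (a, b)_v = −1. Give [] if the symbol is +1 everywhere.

[]

(a, b) ≡ (102, 129642) mod (ℚ^×)²; places V = {2, 3, 7, 11, 17, 31, 41, ∞}.
(a,b)_31: α=2, u≡28; β=1, v≡9 (mod 31); (28|31)=+1, (9|31)=+1; sign (−1)^0·+1^1·+1^2 = +1.
(a,b)_11: α=2, u≡5; β=2, v≡10 (mod 11); (5|11)=+1, (10|11)=-1; sign (−1)^0·+1^2·-1^2 = +1.
(a,b)_3: α=3, u≡1; β=3, v≡2 (mod 3); (1|3)=+1, (2|3)=-1; sign (−1)^1·+1^3·-1^3 = +1.
(a,b)_∞: sgn(102)=+, sgn(129642)=+, so +1.
(a,b)_41: α=2, u≡16; β=1, v≡23 (mod 41); (16|41)=+1, (23|41)=+1; sign (−1)^0·+1^1·+1^2 = +1.
(a,b)_7: α=-2, u≡2; β=-2, v≡4 (mod 7); (2|7)=+1, (4|7)=+1; sign (−1)^0·+1^-2·+1^-2 = +1.
(a,b)_17: α=1, u≡14; β=1, v≡5 (mod 17); (14|17)=-1, (5|17)=-1; sign (−1)^0·-1^1·-1^1 = +1.
(a,b)_2: α=-3, β=-3; u≡3, v≡5 (mod 8); ε(u)ε(v)=1·0, αω(v)=-3·1, βω(u)=-3·1; sum ≡ 0  ⇒  +1.
Every local symbol is +1, so the conic 102·x² + 129642·y² = z² has ℚ_v-points for all v and hence a ℚ-point; (a, b / ℚ) ≅ M_2(ℚ).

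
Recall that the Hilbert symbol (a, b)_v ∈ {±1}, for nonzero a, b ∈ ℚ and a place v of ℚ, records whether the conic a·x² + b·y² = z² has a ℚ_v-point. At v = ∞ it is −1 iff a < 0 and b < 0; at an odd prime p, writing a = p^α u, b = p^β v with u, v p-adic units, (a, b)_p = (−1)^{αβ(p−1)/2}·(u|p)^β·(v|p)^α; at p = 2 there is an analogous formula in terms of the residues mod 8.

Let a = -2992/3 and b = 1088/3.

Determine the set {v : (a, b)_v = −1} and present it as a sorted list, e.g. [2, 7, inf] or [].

Mod squares: a ≡ -561, b ≡ 51. Check v ∈ {∞, 2, 3, 11, 17}.
v=17: a=17^1·(≡15), b=17^1·(≡10) mod 17; (15|17)=+1, (10|17)=-1; (−1)^{1·1·8}·(+1)^1·(-1)^1 = -1.
v=3: a=3^-1·(≡2), b=3^-1·(≡2) mod 3; (2|3)=-1, (2|3)=-1; (−1)^{-1·-1·1}·(-1)^-1·(-1)^-1 = -1.
v=∞: -561 < 0 and 51 > 0  ⇒  (a,b)_∞ = +1.
v=11: a=11^1·(≡1), b=11^0·(≡7) mod 11; (1|11)=+1, (7|11)=-1; (−1)^{1·0·5}·(+1)^0·(-1)^1 = -1.
v=2: v_2(a)=4, v_2(b)=6; units ≡ 7, 3 (mod 8); ε·ε+αω+βω = 1·1+4·1+6·0 ≡ 1  ⇒  (a,b)_2 = -1.
|Ram(-561, 51)| = 4, even; anisotropic at {2, 3, 11, 17}.

[2, 3, 11, 17]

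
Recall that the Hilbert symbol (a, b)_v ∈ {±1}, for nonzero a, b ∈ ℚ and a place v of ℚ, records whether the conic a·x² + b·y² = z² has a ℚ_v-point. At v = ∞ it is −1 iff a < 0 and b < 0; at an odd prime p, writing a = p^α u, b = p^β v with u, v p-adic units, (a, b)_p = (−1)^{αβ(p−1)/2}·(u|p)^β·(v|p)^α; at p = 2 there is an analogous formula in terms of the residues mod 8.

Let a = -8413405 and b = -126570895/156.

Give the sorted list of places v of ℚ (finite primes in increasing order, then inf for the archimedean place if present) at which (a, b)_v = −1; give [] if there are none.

Mod squares: a ≡ -5005, b ≡ -2145. Check v ∈ {∞, 2, 3, 5, 7, 11, 13, 37, 41}.
v=5: a=5^1·(≡4), b=5^1·(≡1) mod 5; (4|5)=+1, (1|5)=+1; (−1)^{1·1·2}·(+1)^1·(+1)^1 = +1.
v=2: v_2(a)=0, v_2(b)=-2; units ≡ 3, 7 (mod 8); ε·ε+αω+βω = 1·1+0·0+-2·1 ≡ 1  ⇒  (a,b)_2 = -1.
v=41: a=41^2·(≡38), b=41^2·(≡28) mod 41; (38|41)=-1, (28|41)=-1; (−1)^{2·2·20}·(-1)^2·(-1)^2 = +1.
v=11: a=11^1·(≡8), b=11^1·(≡3) mod 11; (8|11)=-1, (3|11)=+1; (−1)^{1·1·5}·(-1)^1·(+1)^1 = +1.
v=7: a=7^1·(≡6), b=7^0·(≡2) mod 7; (6|7)=-1, (2|7)=+1; (−1)^{1·0·3}·(-1)^0·(+1)^1 = +1.
v=13: a=13^1·(≡7), b=13^-1·(≡9) mod 13; (7|13)=-1, (9|13)=+1; (−1)^{1·-1·6}·(-1)^-1·(+1)^1 = -1.
v=3: a=3^0·(≡2), b=3^-1·(≡2) mod 3; (2|3)=-1, (2|3)=-1; (−1)^{0·-1·1}·(-1)^-1·(-1)^0 = -1.
v=37: a=37^0·(≡25), b=37^2·(≡1) mod 37; (25|37)=+1, (1|37)=+1; (−1)^{0·2·18}·(+1)^2·(+1)^0 = +1.
v=∞: -5005 < 0 and -2145 < 0  ⇒  (a,b)_∞ = -1.
Ram(-5005, -2145) = {2, 3, 13, ∞}; no ℚ_2-point on the conic.

[2, 3, 13, inf]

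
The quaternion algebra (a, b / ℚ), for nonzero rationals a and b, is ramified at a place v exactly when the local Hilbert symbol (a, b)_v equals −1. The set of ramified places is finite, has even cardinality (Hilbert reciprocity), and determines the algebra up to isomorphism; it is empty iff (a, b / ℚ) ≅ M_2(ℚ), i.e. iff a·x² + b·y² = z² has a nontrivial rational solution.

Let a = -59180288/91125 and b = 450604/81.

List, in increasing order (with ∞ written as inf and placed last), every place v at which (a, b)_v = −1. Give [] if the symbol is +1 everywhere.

[2, 23]

(a, b) ≡ (-2185, 19) mod (ℚ^×)²; places V = {2, 3, 5, 7, 11, 19, 23, ∞}.
(a,b)_5: α=-3, u≡3; β=0, v≡4 (mod 5); (3|5)=-1, (4|5)=+1; sign (−1)^0·-1^0·+1^-3 = +1.
(a,b)_3: α=-6, u≡2; β=-4, v≡1 (mod 3); (2|3)=-1, (1|3)=+1; sign (−1)^0·-1^-4·+1^-6 = +1.
(a,b)_11: α=0, u≡9; β=2, v≡7 (mod 11); (9|11)=+1, (7|11)=-1; sign (−1)^0·+1^2·-1^0 = +1.
(a,b)_7: α=0, u≡6; β=2, v≡3 (mod 7); (6|7)=-1, (3|7)=-1; sign (−1)^0·-1^2·-1^0 = +1.
(a,b)_19: α=1, u≡13; β=1, v≡16 (mod 19); (13|19)=-1, (16|19)=+1; sign (−1)^1·-1^1·+1^1 = +1.
(a,b)_2: α=8, β=2; u≡7, v≡3 (mod 8); ε(u)ε(v)=1·1, αω(v)=8·1, βω(u)=2·0; sum ≡ 1  ⇒  -1.
(a,b)_∞: sgn(-2185)=−, sgn(19)=+, so +1.
(a,b)_23: α=3, u≡11; β=0, v≡22 (mod 23); (11|23)=-1, (22|23)=-1; sign (−1)^0·-1^0·-1^3 = -1.
(-2185, 19 / ℚ) ramifies at {2, 23}: a division algebra.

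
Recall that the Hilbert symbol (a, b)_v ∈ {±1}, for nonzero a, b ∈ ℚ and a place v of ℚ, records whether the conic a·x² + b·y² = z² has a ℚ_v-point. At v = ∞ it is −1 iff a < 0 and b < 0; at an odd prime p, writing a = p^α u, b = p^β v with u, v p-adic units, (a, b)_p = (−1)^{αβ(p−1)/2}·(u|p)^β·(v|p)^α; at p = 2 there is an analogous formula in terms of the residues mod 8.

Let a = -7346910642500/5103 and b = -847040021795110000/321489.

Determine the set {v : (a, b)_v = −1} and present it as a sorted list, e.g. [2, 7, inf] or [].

Mod squares: a ≡ -20571349799, b ≡ -101959. Check v ∈ {∞, 2, 3, 5, 7, 11, 13, 19, 23, 31, 37, 41}.
v=13: a=13^1·(≡1), b=13^1·(≡9) mod 13; (1|13)=+1, (9|13)=+1; (−1)^{1·1·6}·(+1)^1·(+1)^1 = +1.
v=5: a=5^4·(≡4), b=5^4·(≡1) mod 5; (4|5)=+1, (1|5)=+1; (−1)^{4·4·2}·(+1)^4·(+1)^4 = +1.
v=3: a=3^-6·(≡1), b=3^-8·(≡2) mod 3; (1|3)=+1, (2|3)=-1; (−1)^{-6·-8·1}·(+1)^-8·(-1)^-6 = +1.
v=∞: -20571349799 < 0 and -101959 < 0  ⇒  (a,b)_∞ = -1.
v=31: a=31^1·(≡27), b=31^1·(≡19) mod 31; (27|31)=-1, (19|31)=+1; (−1)^{1·1·15}·(-1)^1·(+1)^1 = +1.
v=7: a=7^-1·(≡5), b=7^-2·(≡5) mod 7; (5|7)=-1, (5|7)=-1; (−1)^{-1·-2·3}·(-1)^-2·(-1)^-1 = -1.
v=2: v_2(a)=2, v_2(b)=4; units ≡ 1, 1 (mod 8); ε·ε+αω+βω = 0·0+2·0+4·0 ≡ 0  ⇒  (a,b)_2 = +1.
v=37: a=37^1·(≡3), b=37^2·(≡18) mod 37; (3|37)=+1, (18|37)=-1; (−1)^{1·2·18}·(+1)^2·(-1)^1 = -1.
v=41: a=41^1·(≡32), b=41^2·(≡20) mod 41; (32|41)=+1, (20|41)=+1; (−1)^{1·2·20}·(+1)^2·(+1)^1 = +1.
v=19: a=19^1·(≡15), b=19^2·(≡8) mod 19; (15|19)=-1, (8|19)=-1; (−1)^{1·2·9}·(-1)^2·(-1)^1 = -1.
v=23: a=23^1·(≡10), b=23^1·(≡4) mod 23; (10|23)=-1, (4|23)=+1; (−1)^{1·1·11}·(-1)^1·(+1)^1 = +1.
v=11: a=11^1·(≡8), b=11^1·(≡1) mod 11; (8|11)=-1, (1|11)=+1; (−1)^{1·1·5}·(-1)^1·(+1)^1 = +1.
(-20571349799, -101959 / ℚ) ramifies at {7, 19, 37, ∞}: a division algebra.

[7, 19, 37, inf]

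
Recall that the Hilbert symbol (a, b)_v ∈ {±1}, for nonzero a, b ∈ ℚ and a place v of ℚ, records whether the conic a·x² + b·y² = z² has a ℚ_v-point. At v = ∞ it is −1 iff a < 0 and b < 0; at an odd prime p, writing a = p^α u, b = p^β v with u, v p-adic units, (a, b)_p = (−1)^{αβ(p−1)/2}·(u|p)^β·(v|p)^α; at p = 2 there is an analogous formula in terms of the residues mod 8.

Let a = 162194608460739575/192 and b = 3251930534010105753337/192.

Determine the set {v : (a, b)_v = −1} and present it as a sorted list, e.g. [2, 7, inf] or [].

[17, 23]

Mod squares: a ≡ 1581, b ≡ 824619. Check v ∈ {∞, 2, 3, 5, 7, 17, 19, 23, 31, 37}.
v=7: a=7^2·(≡3), b=7^2·(≡3) mod 7; (3|7)=-1, (3|7)=-1; (−1)^{2·2·3}·(-1)^2·(-1)^2 = +1.
v=19: a=19^2·(≡11), b=19^3·(≡7) mod 19; (11|19)=+1, (7|19)=+1; (−1)^{2·3·9}·(+1)^3·(+1)^2 = +1.
v=∞: 1581 > 0 and 824619 > 0  ⇒  (a,b)_∞ = +1.
v=31: a=31^3·(≡25), b=31^4·(≡18) mod 31; (25|31)=+1, (18|31)=+1; (−1)^{3·4·15}·(+1)^4·(+1)^3 = +1.
v=2: v_2(a)=-6, v_2(b)=-6; units ≡ 5, 3 (mod 8); ε·ε+αω+βω = 0·1+-6·1+-6·1 ≡ 0  ⇒  (a,b)_2 = +1.
v=23: a=23^2·(≡14), b=23^3·(≡15) mod 23; (14|23)=-1, (15|23)=-1; (−1)^{2·3·11}·(-1)^3·(-1)^2 = -1.
v=3: a=3^-1·(≡2), b=3^-1·(≡1) mod 3; (2|3)=-1, (1|3)=+1; (−1)^{-1·-1·1}·(-1)^-1·(+1)^-1 = +1.
v=5: a=5^2·(≡4), b=5^0·(≡1) mod 5; (4|5)=+1, (1|5)=+1; (−1)^{2·0·2}·(+1)^0·(+1)^2 = +1.
v=37: a=37^2·(≡7), b=37^3·(≡31) mod 37; (7|37)=+1, (31|37)=-1; (−1)^{2·3·18}·(+1)^3·(-1)^2 = +1.
v=17: a=17^1·(≡9), b=17^1·(≡6) mod 17; (9|17)=+1, (6|17)=-1; (−1)^{1·1·8}·(+1)^1·(-1)^1 = -1.
Ram(1581, 824619) = {17, 23}; no ℚ_17-point on the conic.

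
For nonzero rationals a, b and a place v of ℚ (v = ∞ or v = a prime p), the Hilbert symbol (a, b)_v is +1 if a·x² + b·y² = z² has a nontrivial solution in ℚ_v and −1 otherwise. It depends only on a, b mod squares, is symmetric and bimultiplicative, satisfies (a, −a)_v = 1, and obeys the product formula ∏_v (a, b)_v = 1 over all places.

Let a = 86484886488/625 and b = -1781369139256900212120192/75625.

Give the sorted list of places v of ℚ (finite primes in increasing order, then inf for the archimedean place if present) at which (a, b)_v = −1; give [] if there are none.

Mod squares: a ≡ 2206022, b ≡ -71162. Check v ∈ {∞, 2, 3, 5, 7, 11, 13, 17, 23, 31}.
v=2: v_2(a)=3, v_2(b)=7; units ≡ 3, 3 (mod 8); ε·ε+αω+βω = 1·1+3·1+7·1 ≡ 1  ⇒  (a,b)_2 = -1.
v=∞: 2206022 > 0 and -71162 < 0  ⇒  (a,b)_∞ = +1.
v=13: a=13^1·(≡6), b=13^3·(≡9) mod 13; (6|13)=-1, (9|13)=+1; (−1)^{1·3·6}·(-1)^3·(+1)^1 = -1.
v=17: a=17^1·(≡6), b=17^3·(≡9) mod 17; (6|17)=-1, (9|17)=+1; (−1)^{1·3·8}·(-1)^3·(+1)^1 = -1.
v=3: a=3^4·(≡2), b=3^8·(≡1) mod 3; (2|3)=-1, (1|3)=+1; (−1)^{4·8·1}·(-1)^8·(+1)^4 = +1.
v=11: a=11^2·(≡4), b=11^-2·(≡7) mod 11; (4|11)=+1, (7|11)=-1; (−1)^{2·-2·5}·(+1)^-2·(-1)^2 = +1.
v=7: a=7^1·(≡5), b=7^5·(≡5) mod 7; (5|7)=-1, (5|7)=-1; (−1)^{1·5·3}·(-1)^5·(-1)^1 = -1.
v=31: a=31^1·(≡6), b=31^2·(≡25) mod 31; (6|31)=-1, (25|31)=+1; (−1)^{1·2·15}·(-1)^2·(+1)^1 = +1.
v=5: a=5^-4·(≡3), b=5^-4·(≡3) mod 5; (3|5)=-1, (3|5)=-1; (−1)^{-4·-4·2}·(-1)^-4·(-1)^-4 = +1.
v=23: a=23^1·(≡12), b=23^3·(≡19) mod 23; (12|23)=+1, (19|23)=-1; (−1)^{1·3·11}·(+1)^3·(-1)^1 = +1.
|Ram(2206022, -71162)| = 4, even; anisotropic at {2, 7, 13, 17}.

[2, 7, 13, 17]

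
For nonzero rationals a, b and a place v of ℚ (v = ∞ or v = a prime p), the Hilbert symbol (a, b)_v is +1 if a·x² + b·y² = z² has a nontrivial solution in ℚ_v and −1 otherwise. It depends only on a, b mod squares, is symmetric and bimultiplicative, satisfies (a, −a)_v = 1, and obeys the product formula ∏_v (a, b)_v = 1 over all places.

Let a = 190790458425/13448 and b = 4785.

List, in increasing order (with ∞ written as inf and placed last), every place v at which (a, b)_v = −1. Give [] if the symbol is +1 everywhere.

[3, 29]

Mod squares: a ≡ 114, b ≡ 4785. Check v ∈ {∞, 2, 3, 5, 7, 11, 19, 29, 41}.
v=7: a=7^2·(≡4), b=7^0·(≡4) mod 7; (4|7)=+1, (4|7)=+1; (−1)^{2·0·3}·(+1)^0·(+1)^2 = +1.
v=3: a=3^3·(≡2), b=3^1·(≡2) mod 3; (2|3)=-1, (2|3)=-1; (−1)^{3·1·1}·(-1)^1·(-1)^3 = -1.
v=19: a=19^3·(≡5), b=19^0·(≡16) mod 19; (5|19)=+1, (16|19)=+1; (−1)^{3·0·9}·(+1)^0·(+1)^3 = +1.
v=5: a=5^2·(≡4), b=5^1·(≡2) mod 5; (4|5)=+1, (2|5)=-1; (−1)^{2·1·2}·(+1)^1·(-1)^2 = +1.
v=29: a=29^2·(≡19), b=29^1·(≡20) mod 29; (19|29)=-1, (20|29)=+1; (−1)^{2·1·14}·(-1)^1·(+1)^2 = -1.
v=2: v_2(a)=-3, v_2(b)=0; units ≡ 1, 1 (mod 8); ε·ε+αω+βω = 0·0+-3·0+0·0 ≡ 0  ⇒  (a,b)_2 = +1.
v=11: a=11^0·(≡1), b=11^1·(≡6) mod 11; (1|11)=+1, (6|11)=-1; (−1)^{0·1·5}·(+1)^1·(-1)^0 = +1.
v=41: a=41^-2·(≡32), b=41^0·(≡29) mod 41; (32|41)=+1, (29|41)=-1; (−1)^{-2·0·20}·(+1)^0·(-1)^-2 = +1.
v=∞: 114 > 0 and 4785 > 0  ⇒  (a,b)_∞ = +1.
Ram(114, 4785) = {3, 29}; no ℚ_3-point on the conic.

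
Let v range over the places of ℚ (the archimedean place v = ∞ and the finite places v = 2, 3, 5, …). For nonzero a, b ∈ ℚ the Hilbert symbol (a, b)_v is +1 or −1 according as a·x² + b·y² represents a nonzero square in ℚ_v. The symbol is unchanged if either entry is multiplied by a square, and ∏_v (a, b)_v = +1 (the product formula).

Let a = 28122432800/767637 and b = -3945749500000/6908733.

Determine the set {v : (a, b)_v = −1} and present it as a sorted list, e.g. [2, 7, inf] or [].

[2, 13]

(a, b) ≡ (26, -286) mod (ℚ^×)²; places V = {2, 3, 5, 7, 11, 13, ∞}.
(a,b)_11: α=4, u≡1; β=5, v≡2 (mod 11); (1|11)=+1, (2|11)=-1; sign (−1)^0·+1^5·-1^4 = +1.
(a,b)_3: α=-10, u≡2; β=-12, v≡2 (mod 3); (2|3)=-1, (2|3)=-1; sign (−1)^0·-1^-12·-1^-10 = +1.
(a,b)_2: α=5, β=5; u≡5, v≡1 (mod 8); ε(u)ε(v)=0·0, αω(v)=5·0, βω(u)=5·1; sum ≡ 1  ⇒  -1.
(a,b)_7: α=4, u≡5; β=2, v≡1 (mod 7); (5|7)=-1, (1|7)=+1; sign (−1)^0·-1^2·+1^4 = +1.
(a,b)_∞: sgn(26)=+, sgn(-286)=−, so +1.
(a,b)_5: α=2, u≡1; β=6, v≡4 (mod 5); (1|5)=+1, (4|5)=+1; sign (−1)^0·+1^6·+1^2 = +1.
(a,b)_13: α=-1, u≡11; β=-1, v≡4 (mod 13); (11|13)=-1, (4|13)=+1; sign (−1)^0·-1^-1·+1^-1 = -1.
|Ram(26, -286)| = 2, even; anisotropic at {2, 13}.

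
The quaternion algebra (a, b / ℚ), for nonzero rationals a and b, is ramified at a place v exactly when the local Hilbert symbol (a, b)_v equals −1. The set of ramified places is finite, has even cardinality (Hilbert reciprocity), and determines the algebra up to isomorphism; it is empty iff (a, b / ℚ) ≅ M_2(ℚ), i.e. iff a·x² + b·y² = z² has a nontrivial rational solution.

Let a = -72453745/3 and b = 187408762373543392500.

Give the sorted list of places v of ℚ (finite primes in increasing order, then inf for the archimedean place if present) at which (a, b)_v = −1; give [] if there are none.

(a, b) ≡ (-752115, 357) mod (ℚ^×)²; places V = {2, 3, 5, 7, 13, 17, 19, 29, ∞}.
(a,b)_5: α=1, u≡2; β=4, v≡3 (mod 5); (2|5)=-1, (3|5)=-1; sign (−1)^0·-1^4·-1^1 = -1.
(a,b)_13: α=1, u≡7; β=2, v≡11 (mod 13); (7|13)=-1, (11|13)=-1; sign (−1)^0·-1^2·-1^1 = -1.
(a,b)_3: α=-1, u≡2; β=1, v≡2 (mod 3); (2|3)=-1, (2|3)=-1; sign (−1)^1·-1^1·-1^-1 = -1.
(a,b)_29: α=1, u≡1; β=2, v≡9 (mod 29); (1|29)=+1, (9|29)=+1; sign (−1)^0·+1^2·+1^1 = +1.
(a,b)_∞: sgn(-752115)=−, sgn(357)=+, so +1.
(a,b)_19: α=1, u≡7; β=2, v≡15 (mod 19); (7|19)=+1, (15|19)=-1; sign (−1)^0·+1^2·-1^1 = -1.
(a,b)_7: α=1, u≡5; β=3, v≡4 (mod 7); (5|7)=-1, (4|7)=+1; sign (−1)^1·-1^3·+1^1 = +1.
(a,b)_17: α=2, u≡15; β=5, v≡1 (mod 17); (15|17)=+1, (1|17)=+1; sign (−1)^0·+1^5·+1^2 = +1.
(a,b)_2: α=0, β=2; u≡5, v≡5 (mod 8); ε(u)ε(v)=0·0, αω(v)=0·1, βω(u)=2·1; sum ≡ 0  ⇒  +1.
(-752115, 357 / ℚ) ramifies at {3, 5, 13, 19}: a division algebra.

[3, 5, 13, 19]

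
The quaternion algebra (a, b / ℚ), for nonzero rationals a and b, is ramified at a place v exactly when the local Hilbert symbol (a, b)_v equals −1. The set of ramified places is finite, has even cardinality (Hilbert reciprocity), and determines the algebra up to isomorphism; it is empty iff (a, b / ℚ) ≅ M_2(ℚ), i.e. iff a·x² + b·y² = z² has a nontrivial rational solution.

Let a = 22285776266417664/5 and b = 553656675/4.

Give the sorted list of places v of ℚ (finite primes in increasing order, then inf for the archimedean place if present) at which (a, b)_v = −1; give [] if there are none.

[5, 7]

(a, b) ≡ (30030, 3) mod (ℚ^×)²; places V = {2, 3, 5, 7, 11, 13, 19, ∞}.
(a,b)_5: α=-1, u≡4; β=2, v≡3 (mod 5); (4|5)=+1, (3|5)=-1; sign (−1)^0·+1^2·-1^-1 = -1.
(a,b)_19: α=0, u≡18; β=2, v≡13 (mod 19); (18|19)=-1, (13|19)=-1; sign (−1)^0·-1^2·-1^0 = +1.
(a,b)_2: α=9, β=-2; u≡7, v≡3 (mod 8); ε(u)ε(v)=1·1, αω(v)=9·1, βω(u)=-2·0; sum ≡ 0  ⇒  +1.
(a,b)_7: α=7, u≡6; β=0, v≡3 (mod 7); (6|7)=-1, (3|7)=-1; sign (−1)^0·-1^0·-1^7 = -1.
(a,b)_13: α=3, u≡3; β=2, v≡9 (mod 13); (3|13)=+1, (9|13)=+1; sign (−1)^0·+1^2·+1^3 = +1.
(a,b)_11: α=1, u≡8; β=2, v≡4 (mod 11); (8|11)=-1, (4|11)=+1; sign (−1)^0·-1^2·+1^1 = +1.
(a,b)_∞: sgn(30030)=+, sgn(3)=+, so +1.
(a,b)_3: α=7, u≡2; β=1, v≡1 (mod 3); (2|3)=-1, (1|3)=+1; sign (−1)^1·-1^1·+1^7 = +1.
(30030, 3 / ℚ) ramifies at {5, 7}: a division algebra.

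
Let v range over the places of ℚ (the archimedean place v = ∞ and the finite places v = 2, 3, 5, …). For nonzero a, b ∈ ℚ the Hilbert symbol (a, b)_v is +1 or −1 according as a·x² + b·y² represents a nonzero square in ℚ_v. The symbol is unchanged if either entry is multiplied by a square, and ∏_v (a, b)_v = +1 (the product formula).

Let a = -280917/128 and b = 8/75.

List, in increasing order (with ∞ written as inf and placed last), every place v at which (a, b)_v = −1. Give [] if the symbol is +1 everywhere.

Mod squares: a ≡ -26, b ≡ 6. Check v ∈ {∞, 2, 3, 5, 7, 13}.
v=2: v_2(a)=-7, v_2(b)=3; units ≡ 3, 3 (mod 8); ε·ε+αω+βω = 1·1+-7·1+3·1 ≡ 1  ⇒  (a,b)_2 = -1.
v=7: a=7^4·(≡1), b=7^0·(≡3) mod 7; (1|7)=+1, (3|7)=-1; (−1)^{4·0·3}·(+1)^0·(-1)^4 = +1.
v=∞: -26 < 0 and 6 > 0  ⇒  (a,b)_∞ = +1.
v=13: a=13^1·(≡8), b=13^0·(≡6) mod 13; (8|13)=-1, (6|13)=-1; (−1)^{1·0·6}·(-1)^0·(-1)^1 = -1.
v=3: a=3^2·(≡1), b=3^-1·(≡2) mod 3; (1|3)=+1, (2|3)=-1; (−1)^{2·-1·1}·(+1)^-1·(-1)^2 = +1.
v=5: a=5^0·(≡1), b=5^-2·(≡1) mod 5; (1|5)=+1, (1|5)=+1; (−1)^{0·-2·2}·(+1)^-2·(+1)^0 = +1.
|Ram(-26, 6)| = 2, even; anisotropic at {2, 13}.

[2, 13]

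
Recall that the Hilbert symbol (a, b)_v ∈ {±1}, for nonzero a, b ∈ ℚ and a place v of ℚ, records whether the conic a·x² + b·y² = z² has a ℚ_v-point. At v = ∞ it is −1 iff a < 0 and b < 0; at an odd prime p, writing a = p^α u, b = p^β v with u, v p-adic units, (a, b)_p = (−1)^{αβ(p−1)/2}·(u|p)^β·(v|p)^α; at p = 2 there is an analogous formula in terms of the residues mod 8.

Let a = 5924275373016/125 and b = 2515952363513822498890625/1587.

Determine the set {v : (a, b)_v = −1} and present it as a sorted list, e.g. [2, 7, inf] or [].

[3, 5, 13, 17]

Mod squares: a ≡ 15470, b ≡ 3003. Check v ∈ {∞, 2, 3, 5, 7, 11, 13, 17, 23, 37}.
v=7: a=7^1·(≡6), b=7^7·(≡4) mod 7; (6|7)=-1, (4|7)=+1; (−1)^{1·7·3}·(-1)^7·(+1)^1 = +1.
v=13: a=13^3·(≡7), b=13^5·(≡4) mod 13; (7|13)=-1, (4|13)=+1; (−1)^{3·5·6}·(-1)^5·(+1)^3 = -1.
v=2: v_2(a)=3, v_2(b)=0; units ≡ 7, 3 (mod 8); ε·ε+αω+βω = 1·1+3·1+0·0 ≡ 0  ⇒  (a,b)_2 = +1.
v=17: a=17^3·(≡13), b=17^2·(≡11) mod 17; (13|17)=+1, (11|17)=-1; (−1)^{3·2·8}·(+1)^2·(-1)^3 = -1.
v=3: a=3^4·(≡2), b=3^-1·(≡2) mod 3; (2|3)=-1, (2|3)=-1; (−1)^{4·-1·1}·(-1)^-1·(-1)^4 = -1.
v=37: a=37^0·(≡16), b=37^2·(≡14) mod 37; (16|37)=+1, (14|37)=-1; (−1)^{0·2·18}·(+1)^2·(-1)^0 = +1.
v=5: a=5^-3·(≡1), b=5^6·(≡2) mod 5; (1|5)=+1, (2|5)=-1; (−1)^{-3·6·2}·(+1)^6·(-1)^-3 = -1.
v=11: a=11^2·(≡1), b=11^3·(≡4) mod 11; (1|11)=+1, (4|11)=+1; (−1)^{2·3·5}·(+1)^3·(+1)^2 = +1.
v=∞: 15470 > 0 and 3003 > 0  ⇒  (a,b)_∞ = +1.
v=23: a=23^0·(≡21), b=23^-2·(≡18) mod 23; (21|23)=-1, (18|23)=+1; (−1)^{0·-2·11}·(-1)^-2·(+1)^0 = +1.
(15470, 3003 / ℚ) ramifies at {3, 5, 13, 17}: a division algebra.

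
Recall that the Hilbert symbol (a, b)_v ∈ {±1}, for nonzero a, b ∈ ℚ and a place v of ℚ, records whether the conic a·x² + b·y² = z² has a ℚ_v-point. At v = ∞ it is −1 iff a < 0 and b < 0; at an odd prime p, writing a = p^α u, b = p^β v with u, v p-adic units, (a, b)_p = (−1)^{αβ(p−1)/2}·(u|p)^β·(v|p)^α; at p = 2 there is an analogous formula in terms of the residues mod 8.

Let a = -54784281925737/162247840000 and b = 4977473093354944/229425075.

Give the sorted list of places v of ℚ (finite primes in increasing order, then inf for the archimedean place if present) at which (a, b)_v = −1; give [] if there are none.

Mod squares: a ≡ -34017, b ≡ 1173. Check v ∈ {∞, 2, 3, 5, 7, 11, 13, 17, 19, 23, 29, 53}.
v=11: a=11^0·(≡8), b=11^-2·(≡10) mod 11; (8|11)=-1, (10|11)=-1; (−1)^{0·-2·5}·(-1)^-2·(-1)^0 = +1.
v=29: a=29^1·(≡4), b=29^2·(≡22) mod 29; (4|29)=+1, (22|29)=+1; (−1)^{1·2·14}·(+1)^2·(+1)^1 = +1.
v=17: a=17^1·(≡11), b=17^1·(≡13) mod 17; (11|17)=-1, (13|17)=+1; (−1)^{1·1·8}·(-1)^1·(+1)^1 = -1.
v=7: a=7^6·(≡5), b=7^2·(≡4) mod 7; (5|7)=-1, (4|7)=+1; (−1)^{6·2·3}·(-1)^2·(+1)^6 = +1.
v=53: a=53^-2·(≡28), b=53^-2·(≡11) mod 53; (28|53)=+1, (11|53)=+1; (−1)^{-2·-2·26}·(+1)^-2·(+1)^-2 = +1.
v=3: a=3^5·(≡1), b=3^-3·(≡1) mod 3; (1|3)=+1, (1|3)=+1; (−1)^{5·-3·1}·(+1)^-3·(+1)^5 = -1.
v=∞: -34017 < 0 and 1173 > 0  ⇒  (a,b)_∞ = +1.
v=23: a=23^1·(≡3), b=23^1·(≡20) mod 23; (3|23)=+1, (20|23)=-1; (−1)^{1·1·11}·(+1)^1·(-1)^1 = +1.
v=13: a=13^2·(≡12), b=13^6·(≡3) mod 13; (12|13)=+1, (3|13)=+1; (−1)^{2·6·6}·(+1)^6·(+1)^2 = +1.
v=19: a=19^-2·(≡2), b=19^0·(≡3) mod 19; (2|19)=-1, (3|19)=-1; (−1)^{-2·0·9}·(-1)^0·(-1)^-2 = +1.
v=5: a=5^-4·(≡2), b=5^-2·(≡3) mod 5; (2|5)=-1, (3|5)=-1; (−1)^{-4·-2·2}·(-1)^-2·(-1)^-4 = +1.
v=2: v_2(a)=-8, v_2(b)=6; units ≡ 7, 5 (mod 8); ε·ε+αω+βω = 1·0+-8·1+6·0 ≡ 0  ⇒  (a,b)_2 = +1.
(-34017, 1173 / ℚ) ramifies at {3, 17}: a division algebra.

[3, 17]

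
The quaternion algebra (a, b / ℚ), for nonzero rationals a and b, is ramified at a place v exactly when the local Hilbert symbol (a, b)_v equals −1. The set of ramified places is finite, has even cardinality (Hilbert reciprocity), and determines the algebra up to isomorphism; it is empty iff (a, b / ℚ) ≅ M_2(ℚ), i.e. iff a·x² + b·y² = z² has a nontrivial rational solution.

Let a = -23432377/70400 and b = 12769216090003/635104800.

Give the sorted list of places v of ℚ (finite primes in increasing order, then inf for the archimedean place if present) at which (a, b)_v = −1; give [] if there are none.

(a, b) ≡ (-139403, 86) mod (ℚ^×)²; places V = {2, 3, 5, 11, 19, 23, 29, 43, ∞}.
(a,b)_29: α=1, u≡23; β=2, v≡28 (mod 29); (23|29)=+1, (28|29)=+1; sign (−1)^0·+1^2·+1^1 = +1.
(a,b)_3: α=0, u≡1; β=-8, v≡2 (mod 3); (1|3)=+1, (2|3)=-1; sign (−1)^0·+1^-8·-1^0 = +1.
(a,b)_23: α=1, u≡20; β=2, v≡22 (mod 23); (20|23)=-1, (22|23)=-1; sign (−1)^0·-1^2·-1^1 = -1.
(a,b)_19: α=1, u≡9; β=2, v≡15 (mod 19); (9|19)=+1, (15|19)=-1; sign (−1)^0·+1^2·-1^1 = -1.
(a,b)_11: α=-1, u≡6; β=-2, v≡3 (mod 11); (6|11)=-1, (3|11)=+1; sign (−1)^0·-1^-2·+1^-1 = +1.
(a,b)_2: α=-8, β=-5; u≡5, v≡3 (mod 8); ε(u)ε(v)=0·1, αω(v)=-8·1, βω(u)=-5·1; sum ≡ 1  ⇒  -1.
(a,b)_43: α=2, u≡30; β=3, v≡5 (mod 43); (30|43)=-1, (5|43)=-1; sign (−1)^0·-1^3·-1^2 = -1.
(a,b)_5: α=-2, u≡3; β=-2, v≡4 (mod 5); (3|5)=-1, (4|5)=+1; sign (−1)^0·-1^-2·+1^-2 = +1.
(a,b)_∞: sgn(-139403)=−, sgn(86)=+, so +1.
(-139403, 86 / ℚ) ramifies at {2, 19, 23, 43}: a division algebra.

[2, 19, 23, 43]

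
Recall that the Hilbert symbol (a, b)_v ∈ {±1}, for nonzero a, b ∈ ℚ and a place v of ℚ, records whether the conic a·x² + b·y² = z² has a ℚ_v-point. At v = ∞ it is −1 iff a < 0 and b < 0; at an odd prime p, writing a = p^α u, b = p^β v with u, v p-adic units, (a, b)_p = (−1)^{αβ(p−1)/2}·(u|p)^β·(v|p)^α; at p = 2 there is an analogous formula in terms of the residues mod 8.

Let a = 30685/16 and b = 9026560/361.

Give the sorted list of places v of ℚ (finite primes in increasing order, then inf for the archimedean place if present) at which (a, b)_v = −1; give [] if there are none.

Mod squares: a ≡ 85, b ≡ 8815. Check v ∈ {∞, 2, 5, 17, 19, 41, 43}.
v=17: a=17^1·(≡14), b=17^0·(≡9) mod 17; (14|17)=-1, (9|17)=+1; (−1)^{1·0·8}·(-1)^0·(+1)^1 = +1.
v=19: a=19^2·(≡16), b=19^-2·(≡2) mod 19; (16|19)=+1, (2|19)=-1; (−1)^{2·-2·9}·(+1)^-2·(-1)^2 = +1.
v=41: a=41^0·(≡19), b=41^1·(≡32) mod 41; (19|41)=-1, (32|41)=+1; (−1)^{0·1·20}·(-1)^1·(+1)^0 = -1.
v=43: a=43^0·(≡7), b=43^1·(≡30) mod 43; (7|43)=-1, (30|43)=-1; (−1)^{0·1·21}·(-1)^1·(-1)^0 = -1.
v=5: a=5^1·(≡2), b=5^1·(≡2) mod 5; (2|5)=-1, (2|5)=-1; (−1)^{1·1·2}·(-1)^1·(-1)^1 = +1.
v=2: v_2(a)=-4, v_2(b)=10; units ≡ 5, 7 (mod 8); ε·ε+αω+βω = 0·1+-4·0+10·1 ≡ 0  ⇒  (a,b)_2 = +1.
v=∞: 85 > 0 and 8815 > 0  ⇒  (a,b)_∞ = +1.
|Ram(85, 8815)| = 2, even; anisotropic at {41, 43}.

[41, 43]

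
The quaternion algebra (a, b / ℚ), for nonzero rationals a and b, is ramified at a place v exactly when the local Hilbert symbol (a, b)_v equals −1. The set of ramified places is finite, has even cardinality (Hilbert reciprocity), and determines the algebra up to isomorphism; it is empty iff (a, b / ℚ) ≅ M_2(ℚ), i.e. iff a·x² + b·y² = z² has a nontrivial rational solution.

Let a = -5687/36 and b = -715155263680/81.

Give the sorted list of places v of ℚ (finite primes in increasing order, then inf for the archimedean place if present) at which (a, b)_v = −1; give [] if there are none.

[5, 13, 19, 43, 47, inf]

Mod squares: a ≡ -47, b ≡ -92349595. Check v ∈ {∞, 2, 3, 5, 11, 13, 19, 37, 43, 47}.
v=43: a=43^0·(≡20), b=43^1·(≡24) mod 43; (20|43)=-1, (24|43)=+1; (−1)^{0·1·21}·(-1)^1·(+1)^0 = -1.
v=2: v_2(a)=-2, v_2(b)=6; units ≡ 1, 5 (mod 8); ε·ε+αω+βω = 0·0+-2·1+6·0 ≡ 0  ⇒  (a,b)_2 = +1.
v=5: a=5^0·(≡3), b=5^1·(≡4) mod 5; (3|5)=-1, (4|5)=+1; (−1)^{0·1·2}·(-1)^1·(+1)^0 = -1.
v=47: a=47^1·(≡11), b=47^1·(≡30) mod 47; (11|47)=-1, (30|47)=-1; (−1)^{1·1·23}·(-1)^1·(-1)^1 = -1.
v=37: a=37^0·(≡26), b=37^1·(≡12) mod 37; (26|37)=+1, (12|37)=+1; (−1)^{0·1·18}·(+1)^1·(+1)^0 = +1.
v=19: a=19^0·(≡3), b=19^1·(≡13) mod 19; (3|19)=-1, (13|19)=-1; (−1)^{0·1·9}·(-1)^1·(-1)^0 = -1.
v=∞: -47 < 0 and -92349595 < 0  ⇒  (a,b)_∞ = -1.
v=3: a=3^-2·(≡1), b=3^-4·(≡2) mod 3; (1|3)=+1, (2|3)=-1; (−1)^{-2·-4·1}·(+1)^-4·(-1)^-2 = +1.
v=13: a=13^0·(≡2), b=13^1·(≡1) mod 13; (2|13)=-1, (1|13)=+1; (−1)^{0·1·6}·(-1)^1·(+1)^0 = -1.
v=11: a=11^2·(≡10), b=11^2·(≡4) mod 11; (10|11)=-1, (4|11)=+1; (−1)^{2·2·5}·(-1)^2·(+1)^2 = +1.
(-47, -92349595 / ℚ) ramifies at {5, 13, 19, 43, 47, ∞}: a division algebra.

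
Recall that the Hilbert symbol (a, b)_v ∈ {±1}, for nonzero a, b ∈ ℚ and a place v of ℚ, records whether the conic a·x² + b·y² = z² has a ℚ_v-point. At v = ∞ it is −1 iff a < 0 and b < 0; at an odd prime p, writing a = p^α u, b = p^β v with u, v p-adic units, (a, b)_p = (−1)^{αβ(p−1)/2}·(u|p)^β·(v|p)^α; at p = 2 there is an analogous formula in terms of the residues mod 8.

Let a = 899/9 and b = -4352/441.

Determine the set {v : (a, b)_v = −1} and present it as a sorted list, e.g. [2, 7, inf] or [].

[2, 29]

Mod squares: a ≡ 899, b ≡ -17. Check v ∈ {∞, 2, 3, 7, 17, 29, 31}.
v=7: a=7^0·(≡5), b=7^-2·(≡1) mod 7; (5|7)=-1, (1|7)=+1; (−1)^{0·-2·3}·(-1)^-2·(+1)^0 = +1.
v=3: a=3^-2·(≡2), b=3^-2·(≡1) mod 3; (2|3)=-1, (1|3)=+1; (−1)^{-2·-2·1}·(-1)^-2·(+1)^-2 = +1.
v=29: a=29^1·(≡26), b=29^0·(≡19) mod 29; (26|29)=-1, (19|29)=-1; (−1)^{1·0·14}·(-1)^0·(-1)^1 = -1.
v=2: v_2(a)=0, v_2(b)=8; units ≡ 3, 7 (mod 8); ε·ε+αω+βω = 1·1+0·0+8·1 ≡ 1  ⇒  (a,b)_2 = -1.
v=∞: 899 > 0 and -17 < 0  ⇒  (a,b)_∞ = +1.
v=17: a=17^0·(≡13), b=17^1·(≡1) mod 17; (13|17)=+1, (1|17)=+1; (−1)^{0·1·8}·(+1)^1·(+1)^0 = +1.
v=31: a=31^1·(≡17), b=31^0·(≡16) mod 31; (17|31)=-1, (16|31)=+1; (−1)^{1·0·15}·(-1)^0·(+1)^1 = +1.
|Ram(899, -17)| = 2, even; anisotropic at {2, 29}.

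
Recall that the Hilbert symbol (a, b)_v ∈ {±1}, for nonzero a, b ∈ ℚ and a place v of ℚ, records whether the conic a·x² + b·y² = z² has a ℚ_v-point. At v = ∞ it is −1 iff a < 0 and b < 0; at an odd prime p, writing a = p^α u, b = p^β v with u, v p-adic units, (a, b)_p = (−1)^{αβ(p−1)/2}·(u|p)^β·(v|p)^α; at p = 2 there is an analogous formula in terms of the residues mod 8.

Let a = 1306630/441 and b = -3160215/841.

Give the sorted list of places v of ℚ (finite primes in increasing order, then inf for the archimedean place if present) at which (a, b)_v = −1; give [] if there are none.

Mod squares: a ≡ 2470, b ≡ -15. Check v ∈ {∞, 2, 3, 5, 7, 13, 17, 19, 23, 29}.
v=29: a=29^0·(≡1), b=29^-2·(≡2) mod 29; (1|29)=+1, (2|29)=-1; (−1)^{0·-2·14}·(+1)^-2·(-1)^0 = +1.
v=17: a=17^0·(≡7), b=17^2·(≡8) mod 17; (7|17)=-1, (8|17)=+1; (−1)^{0·2·8}·(-1)^2·(+1)^0 = +1.
v=5: a=5^1·(≡1), b=5^1·(≡2) mod 5; (1|5)=+1, (2|5)=-1; (−1)^{1·1·2}·(+1)^1·(-1)^1 = -1.
v=∞: 2470 > 0 and -15 < 0  ⇒  (a,b)_∞ = +1.
v=23: a=23^2·(≡8), b=23^0·(≡13) mod 23; (8|23)=+1, (13|23)=+1; (−1)^{2·0·11}·(+1)^0·(+1)^2 = +1.
v=2: v_2(a)=1, v_2(b)=0; units ≡ 3, 1 (mod 8); ε·ε+αω+βω = 1·0+1·0+0·1 ≡ 0  ⇒  (a,b)_2 = +1.
v=3: a=3^-2·(≡1), b=3^7·(≡1) mod 3; (1|3)=+1, (1|3)=+1; (−1)^{-2·7·1}·(+1)^7·(+1)^-2 = +1.
v=19: a=19^1·(≡7), b=19^0·(≡11) mod 19; (7|19)=+1, (11|19)=+1; (−1)^{1·0·9}·(+1)^0·(+1)^1 = +1.
v=13: a=13^1·(≡6), b=13^0·(≡8) mod 13; (6|13)=-1, (8|13)=-1; (−1)^{1·0·6}·(-1)^0·(-1)^1 = -1.
v=7: a=7^-2·(≡5), b=7^0·(≡5) mod 7; (5|7)=-1, (5|7)=-1; (−1)^{-2·0·3}·(-1)^0·(-1)^-2 = +1.
Ram(2470, -15) = {5, 13}; no ℚ_5-point on the conic.

[5, 13]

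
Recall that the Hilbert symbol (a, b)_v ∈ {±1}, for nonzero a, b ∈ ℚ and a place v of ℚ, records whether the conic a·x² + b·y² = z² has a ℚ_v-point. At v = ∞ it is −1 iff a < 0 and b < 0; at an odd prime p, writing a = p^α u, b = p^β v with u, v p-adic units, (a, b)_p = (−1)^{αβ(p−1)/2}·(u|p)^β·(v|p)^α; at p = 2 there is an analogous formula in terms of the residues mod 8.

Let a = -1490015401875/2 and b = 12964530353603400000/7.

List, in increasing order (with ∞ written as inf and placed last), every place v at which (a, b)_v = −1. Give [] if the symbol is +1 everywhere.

Mod squares: a ≡ -6006, b ≡ 1155. Check v ∈ {∞, 2, 3, 5, 7, 11, 13}.
v=2: v_2(a)=-1, v_2(b)=6; units ≡ 5, 3 (mod 8); ε·ε+αω+βω = 0·1+-1·1+6·1 ≡ 1  ⇒  (a,b)_2 = -1.
v=3: a=3^9·(≡2), b=3^9·(≡1) mod 3; (2|3)=-1, (1|3)=+1; (−1)^{9·9·1}·(-1)^9·(+1)^9 = +1.
v=5: a=5^4·(≡1), b=5^5·(≡4) mod 5; (1|5)=+1, (4|5)=+1; (−1)^{4·5·2}·(+1)^5·(+1)^4 = +1.
v=13: a=13^1·(≡2), b=13^2·(≡6) mod 13; (2|13)=-1, (6|13)=-1; (−1)^{1·2·6}·(-1)^2·(-1)^1 = -1.
v=11: a=11^3·(≡1), b=11^7·(≡8) mod 11; (1|11)=+1, (8|11)=-1; (−1)^{3·7·5}·(+1)^7·(-1)^3 = +1.
v=∞: -6006 < 0 and 1155 > 0  ⇒  (a,b)_∞ = +1.
v=7: a=7^1·(≡6), b=7^-1·(≡2) mod 7; (6|7)=-1, (2|7)=+1; (−1)^{1·-1·3}·(-1)^-1·(+1)^1 = +1.
|Ram(-6006, 1155)| = 2, even; anisotropic at {2, 13}.

[2, 13]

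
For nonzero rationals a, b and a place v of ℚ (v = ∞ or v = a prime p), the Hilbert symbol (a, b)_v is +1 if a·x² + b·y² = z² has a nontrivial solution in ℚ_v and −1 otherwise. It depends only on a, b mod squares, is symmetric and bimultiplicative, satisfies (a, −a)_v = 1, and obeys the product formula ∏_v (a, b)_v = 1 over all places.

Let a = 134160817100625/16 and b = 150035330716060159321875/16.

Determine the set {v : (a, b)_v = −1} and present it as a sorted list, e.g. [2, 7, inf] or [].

[3, 7, 11, 17, 19, 23]

(a, b) ≡ (156009, 64515) mod (ℚ^×)²; places V = {2, 3, 5, 7, 11, 17, 19, 23, ∞}.
(a,b)_5: α=4, u≡1; β=5, v≡3 (mod 5); (1|5)=+1, (3|5)=-1; sign (−1)^0·+1^5·-1^4 = +1.
(a,b)_2: α=-4, β=-4; u≡1, v≡3 (mod 8); ε(u)ε(v)=0·1, αω(v)=-4·1, βω(u)=-4·0; sum ≡ 0  ⇒  +1.
(a,b)_17: α=3, u≡5; β=5, v≡16 (mod 17); (5|17)=-1, (16|17)=+1; sign (−1)^0·-1^5·+1^3 = -1.
(a,b)_23: α=3, u≡22; β=5, v≡10 (mod 23); (22|23)=-1, (10|23)=-1; sign (−1)^1·-1^5·-1^3 = -1.
(a,b)_19: α=1, u≡12; β=2, v≡2 (mod 19); (12|19)=-1, (2|19)=-1; sign (−1)^0·-1^2·-1^1 = -1.
(a,b)_3: α=3, u≡1; β=3, v≡1 (mod 3); (1|3)=+1, (1|3)=+1; sign (−1)^1·+1^3·+1^3 = -1.
(a,b)_7: α=1, u≡5; β=2, v≡3 (mod 7); (5|7)=-1, (3|7)=-1; sign (−1)^0·-1^2·-1^1 = -1.
(a,b)_∞: sgn(156009)=+, sgn(64515)=+, so +1.
(a,b)_11: α=0, u≡8; β=1, v≡10 (mod 11); (8|11)=-1, (10|11)=-1; sign (−1)^0·-1^1·-1^0 = -1.
|Ram(156009, 64515)| = 6, even; anisotropic at {3, 7, 11, 17, 19, 23}.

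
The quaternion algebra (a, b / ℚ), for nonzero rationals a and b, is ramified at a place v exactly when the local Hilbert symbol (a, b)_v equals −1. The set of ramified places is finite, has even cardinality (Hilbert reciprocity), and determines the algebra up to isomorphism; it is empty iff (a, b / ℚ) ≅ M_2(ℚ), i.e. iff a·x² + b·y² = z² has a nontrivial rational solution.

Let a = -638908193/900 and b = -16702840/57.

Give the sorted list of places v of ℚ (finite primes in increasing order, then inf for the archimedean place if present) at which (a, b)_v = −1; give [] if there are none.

[5, 19, 29, inf]

Mod squares: a ≡ -3857, b ≡ -1967070. Check v ∈ {∞, 2, 3, 5, 7, 11, 17, 19, 29, 37}.
v=5: a=5^-2·(≡2), b=5^1·(≡1) mod 5; (2|5)=-1, (1|5)=+1; (−1)^{-2·1·2}·(-1)^1·(+1)^-2 = -1.
v=∞: -3857 < 0 and -1967070 < 0  ⇒  (a,b)_∞ = -1.
v=37: a=37^2·(≡11), b=37^0·(≡22) mod 37; (11|37)=+1, (22|37)=-1; (−1)^{2·0·18}·(+1)^0·(-1)^2 = +1.
v=11: a=11^2·(≡1), b=11^2·(≡5) mod 11; (1|11)=+1, (5|11)=+1; (−1)^{2·2·5}·(+1)^2·(+1)^2 = +1.
v=7: a=7^1·(≡4), b=7^1·(≡5) mod 7; (4|7)=+1, (5|7)=-1; (−1)^{1·1·3}·(+1)^1·(-1)^1 = +1.
v=2: v_2(a)=-2, v_2(b)=3; units ≡ 7, 1 (mod 8); ε·ε+αω+βω = 1·0+-2·0+3·0 ≡ 0  ⇒  (a,b)_2 = +1.
v=17: a=17^0·(≡15), b=17^1·(≡2) mod 17; (15|17)=+1, (2|17)=+1; (−1)^{0·1·8}·(+1)^1·(+1)^0 = +1.
v=3: a=3^-2·(≡1), b=3^-1·(≡2) mod 3; (1|3)=+1, (2|3)=-1; (−1)^{-2·-1·1}·(+1)^-1·(-1)^-2 = +1.
v=29: a=29^1·(≡12), b=29^1·(≡20) mod 29; (12|29)=-1, (20|29)=+1; (−1)^{1·1·14}·(-1)^1·(+1)^1 = -1.
v=19: a=19^1·(≡6), b=19^-1·(≡1) mod 19; (6|19)=+1, (1|19)=+1; (−1)^{1·-1·9}·(+1)^-1·(+1)^1 = -1.
Ram(-3857, -1967070) = {5, 19, 29, ∞}; no ℚ_5-point on the conic.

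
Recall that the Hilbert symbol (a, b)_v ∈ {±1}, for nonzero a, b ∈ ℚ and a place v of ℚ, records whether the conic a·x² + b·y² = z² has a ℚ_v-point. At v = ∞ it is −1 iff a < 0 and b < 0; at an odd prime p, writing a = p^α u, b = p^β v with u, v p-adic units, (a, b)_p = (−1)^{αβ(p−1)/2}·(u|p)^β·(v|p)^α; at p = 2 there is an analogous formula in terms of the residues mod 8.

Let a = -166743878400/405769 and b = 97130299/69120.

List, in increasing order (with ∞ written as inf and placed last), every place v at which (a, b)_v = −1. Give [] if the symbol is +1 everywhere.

[2, 19]

(a, b) ≡ (-11, 570) mod (ℚ^×)²; places V = {2, 3, 5, 7, 11, 13, 17, 19, ∞}.
(a,b)_3: α=8, u≡1; β=-3, v≡1 (mod 3); (1|3)=+1, (1|3)=+1; sign (−1)^0·+1^-3·+1^8 = +1.
(a,b)_17: α=0, u≡14; β=2, v≡8 (mod 17); (14|17)=-1, (8|17)=+1; sign (−1)^0·-1^2·+1^0 = +1.
(a,b)_∞: sgn(-11)=−, sgn(570)=+, so +1.
(a,b)_2: α=8, β=-9; u≡5, v≡5 (mod 8); ε(u)ε(v)=0·0, αω(v)=8·1, βω(u)=-9·1; sum ≡ 1  ⇒  -1.
(a,b)_7: α=-4, u≡6; β=2, v≡6 (mod 7); (6|7)=-1, (6|7)=-1; sign (−1)^0·-1^2·-1^-4 = +1.
(a,b)_11: α=1, u≡2; β=0, v≡5 (mod 11); (2|11)=-1, (5|11)=+1; sign (−1)^0·-1^0·+1^1 = +1.
(a,b)_13: α=-2, u≡2; β=0, v≡7 (mod 13); (2|13)=-1, (7|13)=-1; sign (−1)^0·-1^0·-1^-2 = +1.
(a,b)_19: α=2, u≡13; β=3, v≡16 (mod 19); (13|19)=-1, (16|19)=+1; sign (−1)^0·-1^3·+1^2 = -1.
(a,b)_5: α=2, u≡1; β=-1, v≡1 (mod 5); (1|5)=+1, (1|5)=+1; sign (−1)^0·+1^-1·+1^2 = +1.
(-11, 570 / ℚ) ramifies at {2, 19}: a division algebra.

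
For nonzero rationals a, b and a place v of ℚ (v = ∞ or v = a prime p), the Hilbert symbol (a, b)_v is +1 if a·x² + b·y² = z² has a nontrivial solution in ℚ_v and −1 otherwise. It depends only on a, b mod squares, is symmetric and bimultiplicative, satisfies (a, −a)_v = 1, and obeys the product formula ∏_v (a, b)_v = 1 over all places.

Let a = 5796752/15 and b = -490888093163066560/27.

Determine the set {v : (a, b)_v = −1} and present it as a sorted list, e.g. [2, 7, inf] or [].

(a, b) ≡ (5655, -175305) mod (ℚ^×)²; places V = {2, 3, 5, 13, 29, 31, ∞}.
(a,b)_3: α=-1, u≡1; β=-3, v≡2 (mod 3); (1|3)=+1, (2|3)=-1; sign (−1)^1·+1^-3·-1^-1 = +1.
(a,b)_5: α=-1, u≡4; β=1, v≡4 (mod 5); (4|5)=+1, (4|5)=+1; sign (−1)^0·+1^1·+1^-1 = +1.
(a,b)_29: α=1, u≡11; β=3, v≡4 (mod 29); (11|29)=-1, (4|29)=+1; sign (−1)^0·-1^3·+1^1 = -1.
(a,b)_13: α=1, u≡2; β=3, v≡12 (mod 13); (2|13)=-1, (12|13)=+1; sign (−1)^0·-1^3·+1^1 = -1.
(a,b)_2: α=4, β=6; u≡7, v≡7 (mod 8); ε(u)ε(v)=1·1, αω(v)=4·0, βω(u)=6·0; sum ≡ 1  ⇒  -1.
(a,b)_∞: sgn(5655)=+, sgn(-175305)=−, so +1.
(a,b)_31: α=2, u≡26; β=5, v≡18 (mod 31); (26|31)=-1, (18|31)=+1; sign (−1)^0·-1^5·+1^2 = -1.
|Ram(5655, -175305)| = 4, even; anisotropic at {2, 13, 29, 31}.

[2, 13, 29, 31]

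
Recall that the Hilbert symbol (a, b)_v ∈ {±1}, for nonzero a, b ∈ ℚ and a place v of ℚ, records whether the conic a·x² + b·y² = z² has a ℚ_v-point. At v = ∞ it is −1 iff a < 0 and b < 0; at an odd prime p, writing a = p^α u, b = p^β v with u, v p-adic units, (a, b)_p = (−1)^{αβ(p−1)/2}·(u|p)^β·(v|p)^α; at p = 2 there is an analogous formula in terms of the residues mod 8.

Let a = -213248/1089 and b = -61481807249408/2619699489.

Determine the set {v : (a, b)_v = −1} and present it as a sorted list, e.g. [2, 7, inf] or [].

[2, inf]

Mod squares: a ≡ -17, b ≡ -2. Check v ∈ {∞, 2, 3, 7, 11, 13, 17, 47}.
v=2: v_2(a)=8, v_2(b)=19; units ≡ 7, 7 (mod 8); ε·ε+αω+βω = 1·1+8·0+19·0 ≡ 1  ⇒  (a,b)_2 = -1.
v=7: a=7^2·(≡4), b=7^4·(≡3) mod 7; (4|7)=+1, (3|7)=-1; (−1)^{2·4·3}·(+1)^4·(-1)^2 = +1.
v=11: a=11^-2·(≡1), b=11^-4·(≡5) mod 11; (1|11)=+1, (5|11)=+1; (−1)^{-2·-4·5}·(+1)^-4·(+1)^-2 = +1.
v=13: a=13^0·(≡3), b=13^2·(≡7) mod 13; (3|13)=+1, (7|13)=-1; (−1)^{0·2·6}·(+1)^2·(-1)^0 = +1.
v=17: a=17^1·(≡2), b=17^2·(≡2) mod 17; (2|17)=+1, (2|17)=+1; (−1)^{1·2·8}·(+1)^2·(+1)^1 = +1.
v=∞: -17 < 0 and -2 < 0  ⇒  (a,b)_∞ = -1.
v=3: a=3^-2·(≡1), b=3^-4·(≡1) mod 3; (1|3)=+1, (1|3)=+1; (−1)^{-2·-4·1}·(+1)^-4·(+1)^-2 = +1.
v=47: a=47^0·(≡40), b=47^-2·(≡22) mod 47; (40|47)=-1, (22|47)=-1; (−1)^{0·-2·23}·(-1)^-2·(-1)^0 = +1.
(-17, -2 / ℚ) ramifies at {2, ∞}: a division algebra.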